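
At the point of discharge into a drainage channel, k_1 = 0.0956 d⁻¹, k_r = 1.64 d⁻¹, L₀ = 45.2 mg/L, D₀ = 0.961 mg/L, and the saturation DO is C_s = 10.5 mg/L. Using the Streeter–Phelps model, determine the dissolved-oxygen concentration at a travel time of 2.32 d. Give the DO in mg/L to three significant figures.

k_1 L₀/(k_r−k_1) = 0.0956×45.2/(1.64−0.0956) = 4.321/1.544 = 2.798 mg/L.
e^(−k_1 t) = e^(−0.0956×2.320) = 0.8011; e^(−k_r t) = e^(−1.64×2.320) = 0.02226.
D = 2.798 × (0.8011 − 0.02226) + 0.961 × 0.02226 = 2.179 + 0.02140 = 2.200 mg/L.
DO = C_s − D = 10.5 − 2.200 = 8.300 mg/L.

DO ≈ 8.30 mg/L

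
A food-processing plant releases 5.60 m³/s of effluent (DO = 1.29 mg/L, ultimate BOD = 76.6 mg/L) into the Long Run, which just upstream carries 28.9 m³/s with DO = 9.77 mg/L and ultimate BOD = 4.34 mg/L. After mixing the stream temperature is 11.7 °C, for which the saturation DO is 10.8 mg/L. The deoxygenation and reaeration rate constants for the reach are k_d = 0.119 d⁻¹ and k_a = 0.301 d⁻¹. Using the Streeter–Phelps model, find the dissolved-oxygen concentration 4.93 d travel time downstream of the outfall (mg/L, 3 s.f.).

Mixed DO = (28.9×9.77 + 5.60×1.29)/(28.9+5.60) = 289.6/34.50 = 8.394 mg/L.
Mixed L₀ = (28.9×4.34 + 5.60×76.6)/(34.50) = 554.4/34.50 = 16.07 mg/L.
Initial deficit D₀ = C_s − DO₀ = 10.8 − 8.394 = 2.406 mg/L.
D(4.93) = [0.119×16.07/(0.301−0.119)](e^(−0.119×4.93) − e^(−0.301×4.93)) + 2.406 e^(−0.301×4.93)
= 10.51 × (0.5562 − 0.2267) + 2.406 × 0.2267 = 4.007 mg/L.
DO = 10.8 − 4.007 = 6.793 mg/L.

DO ≈ 6.79 mg/L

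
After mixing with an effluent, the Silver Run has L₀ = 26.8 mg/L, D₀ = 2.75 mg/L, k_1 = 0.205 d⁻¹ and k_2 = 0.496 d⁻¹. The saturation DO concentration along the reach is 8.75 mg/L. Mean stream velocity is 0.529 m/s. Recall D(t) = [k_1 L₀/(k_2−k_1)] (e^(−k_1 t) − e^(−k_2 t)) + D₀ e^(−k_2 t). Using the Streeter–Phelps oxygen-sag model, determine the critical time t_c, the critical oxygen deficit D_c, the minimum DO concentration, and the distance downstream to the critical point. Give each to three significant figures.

t_c ≈ 2.50 d; D_c ≈ 6.64 mg/L; min DO ≈ 2.11 mg/L; x_c ≈ 114 km

t_c = [1/(k_2−k_1)] ln[(k_2/k_1)(1 − D₀(k_2−k_1)/(k_1 L₀))]
= [1/(0.496−0.205)] ln[(0.496/0.205)(1 − 2.75×0.2910/(0.205×26.8))]
= (1/0.2910) ln[2.420 × 0.8543] = 3.436 × ln(2.067) = 3.436 × 0.7261 = 2.495 d.
D_c = (k_1/k_2) L₀ e^(−k_1 t_c) = (0.205/0.496) × 26.8 × e^(−0.205×2.495) = 0.4133 × 26.8 × 0.5996 = 6.641 mg/L.
Minimum DO = C_s − D_c = 8.75 − 6.641 = 2.109 mg/L.
x_c = v t_c = 0.529 m/s × 2.495 d × 86400 s/d = 114100 m ≈ 114 km.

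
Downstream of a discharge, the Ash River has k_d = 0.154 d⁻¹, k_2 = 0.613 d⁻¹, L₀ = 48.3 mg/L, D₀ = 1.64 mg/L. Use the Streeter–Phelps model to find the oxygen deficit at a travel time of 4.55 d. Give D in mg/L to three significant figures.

D ≈ 7.15 mg/L

k_d L₀/(k_2−k_d) = 0.154×48.3/(0.613−0.154) = 7.438/0.4590 = 16.21 mg/L.
e^(−k_d t) = e^(−0.154×4.550) = 0.4962; e^(−k_2 t) = e^(−0.613×4.550) = 0.06147.
D = 16.21 × (0.4962 − 0.06147) + 1.64 × 0.06147 = 7.045 + 0.1008 = 7.146 mg/L.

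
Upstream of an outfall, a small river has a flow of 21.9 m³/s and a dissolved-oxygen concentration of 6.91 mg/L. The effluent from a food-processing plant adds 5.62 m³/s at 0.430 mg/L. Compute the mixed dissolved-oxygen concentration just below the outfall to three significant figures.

Flow-weighted mixing: C = (Q_r C_r + Q_w C_w)/(Q_r + Q_w)
= (21.9×6.91 + 5.62×0.430)/(21.9 + 5.62) = 153.7/27.52 = 5.587 mg/L.

5.59 mg/L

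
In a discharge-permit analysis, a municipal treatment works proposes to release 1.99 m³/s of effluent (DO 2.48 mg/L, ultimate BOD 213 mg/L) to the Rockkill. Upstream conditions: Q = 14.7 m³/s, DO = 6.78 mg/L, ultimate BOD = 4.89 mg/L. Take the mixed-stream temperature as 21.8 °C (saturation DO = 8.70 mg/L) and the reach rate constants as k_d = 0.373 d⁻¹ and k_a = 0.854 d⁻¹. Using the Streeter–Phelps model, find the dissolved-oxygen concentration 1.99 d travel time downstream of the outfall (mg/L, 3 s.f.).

Mixed DO = (14.7×6.78 + 1.99×2.48)/(14.7+1.99) = 104.6/16.69 = 6.267 mg/L.
Mixed L₀ = (14.7×4.89 + 1.99×213)/(16.69) = 495.8/16.69 = 29.70 mg/L.
Initial deficit D₀ = C_s − DO₀ = 8.70 − 6.267 = 2.433 mg/L.
D(1.99) = [0.373×29.70/(0.854−0.373)](e^(−0.373×1.99) − e^(−0.854×1.99)) + 2.433 e^(−0.854×1.99)
= 23.03 × (0.4760 − 0.1828) + 2.433 × 0.1828 = 7.199 mg/L.
DO = 8.70 − 7.199 = 1.501 mg/L.

DO ≈ 1.50 mg/L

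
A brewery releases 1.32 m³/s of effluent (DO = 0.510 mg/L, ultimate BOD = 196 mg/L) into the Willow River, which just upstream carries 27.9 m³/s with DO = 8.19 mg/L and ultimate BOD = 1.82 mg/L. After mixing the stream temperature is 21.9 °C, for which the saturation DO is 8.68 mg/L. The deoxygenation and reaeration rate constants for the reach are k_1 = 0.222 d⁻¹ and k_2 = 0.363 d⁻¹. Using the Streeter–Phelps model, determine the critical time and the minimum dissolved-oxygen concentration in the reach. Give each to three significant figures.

Mixed DO = (27.9×8.19 + 1.32×0.510)/(27.9+1.32) = 229.2/29.22 = 7.843 mg/L.
Mixed L₀ = (27.9×1.82 + 1.32×196)/(29.22) = 309.5/29.22 = 10.59 mg/L.
Initial deficit D₀ = C_s − DO₀ = 8.68 − 7.843 = 0.8369 mg/L.
t_c = (1/0.1410) ln[(0.363/0.222)(1 − 0.8369×0.1410/(0.222×10.59))] = 7.092 × ln(1.553) = 3.122 d.
D_c = (0.222/0.363) × 10.59 × e^(−0.222×3.122) = 0.6116 × 10.59 × 0.5000 = 3.239 mg/L.
Minimum DO = 8.68 − 3.239 = 5.441 mg/L.

t_c ≈ 3.12 d; minimum DO ≈ 5.44 mg/L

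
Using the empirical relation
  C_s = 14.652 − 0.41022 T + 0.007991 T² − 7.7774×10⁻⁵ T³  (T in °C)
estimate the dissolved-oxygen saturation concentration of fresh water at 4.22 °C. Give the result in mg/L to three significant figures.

C_s = 14.652 − 0.41022×4.22 + 0.007991×4.22² − 7.7774×10⁻⁵×4.22³ = 13.06 mg/L.

C_s ≈ 13.1 mg/L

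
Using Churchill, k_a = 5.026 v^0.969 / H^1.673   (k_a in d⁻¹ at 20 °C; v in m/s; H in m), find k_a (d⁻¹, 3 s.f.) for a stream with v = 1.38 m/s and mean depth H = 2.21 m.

k_a = 5.026 × 1.38^0.969 / 2.21^1.673 = 5.026 × 1.366 / 3.768 = 1.822 d⁻¹.

k_a ≈ 1.82 d⁻¹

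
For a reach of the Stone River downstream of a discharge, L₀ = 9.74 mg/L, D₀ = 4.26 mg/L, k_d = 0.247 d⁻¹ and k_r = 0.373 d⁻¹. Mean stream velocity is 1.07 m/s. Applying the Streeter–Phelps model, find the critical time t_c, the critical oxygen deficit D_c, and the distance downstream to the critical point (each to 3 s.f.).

t_c ≈ 1.27 d; D_c ≈ 4.72 mg/L; x_c ≈ 117 km

At the critical point dD/dt = 0, so k_d L₀ e^(−k_d t) = k_r D. Substituting D(t) from the Streeter–Phelps equation and solving for t gives
t_c = ln[(k_r/k_d)(1 − D₀(k_r−k_d)/(k_d L₀))] / (k_r−k_d).
Here k_r−k_d = 0.1260 d⁻¹ and 1 − D₀(k_r−k_d)/(k_d L₀) = 1 − 4.26×0.1260/(0.247×9.74) = 0.7769, so
t_c = ln(1.510 × 0.7769) / 0.1260 = 0.1597 / 0.1260 = 1.268 d.
D_c = (k_d/k_r) L₀ e^(−k_d t_c) = (0.247/0.373) × 9.74 × e^(−0.247×1.268) = 0.6622 × 9.74 × 0.7312 = 4.716 mg/L.
x_c = v t_c = 1.07 m/s × 1.268 d × 86400 s/d = 117200 m ≈ 117 km.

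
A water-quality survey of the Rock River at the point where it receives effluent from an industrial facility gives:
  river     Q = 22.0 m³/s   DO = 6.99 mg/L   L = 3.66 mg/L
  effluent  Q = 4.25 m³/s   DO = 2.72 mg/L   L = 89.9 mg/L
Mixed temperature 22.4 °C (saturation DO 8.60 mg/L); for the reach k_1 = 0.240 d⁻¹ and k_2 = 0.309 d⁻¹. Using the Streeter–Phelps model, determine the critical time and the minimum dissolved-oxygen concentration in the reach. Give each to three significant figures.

Mixed DO = (22.0×6.99 + 4.25×2.72)/(22.0+4.25) = 165.3/26.25 = 6.299 mg/L.
Mixed L₀ = (22.0×3.66 + 4.25×89.9)/(26.25) = 462.6/26.25 = 17.62 mg/L.
Initial deficit D₀ = C_s − DO₀ = 8.60 − 6.299 = 2.301 mg/L.
t_c = (1/0.06900) ln[(0.309/0.240)(1 − 2.301×0.06900/(0.240×17.62))] = 14.49 × ln(1.239) = 3.108 d.
D_c = (0.240/0.309) × 17.62 × e^(−0.240×3.108) = 0.7767 × 17.62 × 0.4743 = 6.492 mg/L.
Minimum DO = 8.60 − 6.492 = 2.108 mg/L.

t_c ≈ 3.11 d; minimum DO ≈ 2.11 mg/L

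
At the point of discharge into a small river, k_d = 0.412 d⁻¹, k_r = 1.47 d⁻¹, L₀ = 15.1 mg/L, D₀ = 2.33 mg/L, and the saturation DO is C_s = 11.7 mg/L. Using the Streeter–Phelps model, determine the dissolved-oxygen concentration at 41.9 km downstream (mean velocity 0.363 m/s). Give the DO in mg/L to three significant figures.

Travel time t = x/v = 41.9 km / (0.363 m/s) = 41900 m / 0.363 m/s = 115400 s = 1.336 d.
k_d L₀/(k_r−k_d) = 0.412×15.1/(1.47−0.412) = 6.221/1.058 = 5.880 mg/L.
e^(−k_d t) = e^(−0.412×1.336) = 0.5767; e^(−k_r t) = e^(−1.47×1.336) = 0.1403.
D = 5.880 × (0.5767 − 0.1403) + 2.33 × 0.1403 = 2.566 + 0.3269 = 2.893 mg/L.
DO = C_s − D = 11.7 − 2.893 = 8.807 mg/L.

DO ≈ 8.81 mg/L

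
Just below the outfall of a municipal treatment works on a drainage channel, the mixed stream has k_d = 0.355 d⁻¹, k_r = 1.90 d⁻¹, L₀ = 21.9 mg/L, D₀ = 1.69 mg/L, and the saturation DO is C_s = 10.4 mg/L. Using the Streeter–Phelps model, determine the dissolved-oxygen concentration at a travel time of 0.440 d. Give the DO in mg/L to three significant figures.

DO ≈ 7.54 mg/L

k_d L₀/(k_r−k_d) = 0.355×21.9/(1.90−0.355) = 7.774/1.545 = 5.032 mg/L.
e^(−k_d t) = e^(−0.355×0.4400) = 0.8554; e^(−k_r t) = e^(−1.90×0.4400) = 0.4334.
D = 5.032 × (0.8554 − 0.4334) + 1.69 × 0.4334 = 2.123 + 0.7325 = 2.856 mg/L.
DO = C_s − D = 10.4 − 2.856 = 7.544 mg/L.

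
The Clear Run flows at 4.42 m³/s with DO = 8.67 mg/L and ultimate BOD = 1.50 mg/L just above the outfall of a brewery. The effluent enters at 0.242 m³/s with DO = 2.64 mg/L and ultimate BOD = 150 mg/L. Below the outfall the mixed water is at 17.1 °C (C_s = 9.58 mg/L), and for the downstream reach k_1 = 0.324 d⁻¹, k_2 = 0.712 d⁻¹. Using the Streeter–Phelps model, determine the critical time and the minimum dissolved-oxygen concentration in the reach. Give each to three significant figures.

t_c ≈ 1.58 d; minimum DO ≈ 7.07 mg/L

Mixed DO = (4.42×8.67 + 0.242×2.64)/(4.42+0.242) = 38.96/4.662 = 8.357 mg/L.
Mixed L₀ = (4.42×1.50 + 0.242×150)/(4.662) = 42.93/4.662 = 9.208 mg/L.
Initial deficit D₀ = C_s − DO₀ = 9.58 − 8.357 = 1.223 mg/L.
t_c = (1/0.3880) ln[(0.712/0.324)(1 − 1.223×0.3880/(0.324×9.208))] = 2.577 × ln(1.848) = 1.583 d.
D_c = (0.324/0.712) × 9.208 × e^(−0.324×1.583) = 0.4551 × 9.208 × 0.5988 = 2.509 mg/L.
Minimum DO = 9.58 − 2.509 = 7.071 mg/L.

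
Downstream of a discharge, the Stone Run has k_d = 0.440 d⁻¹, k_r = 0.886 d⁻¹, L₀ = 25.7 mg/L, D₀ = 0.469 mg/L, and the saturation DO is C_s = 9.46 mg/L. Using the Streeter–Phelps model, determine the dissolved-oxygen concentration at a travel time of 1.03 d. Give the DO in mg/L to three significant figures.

k_d L₀/(k_r−k_d) = 0.440×25.7/(0.886−0.440) = 11.31/0.4460 = 25.35 mg/L.
e^(−k_d t) = e^(−0.440×1.030) = 0.6356; e^(−k_r t) = e^(−0.886×1.030) = 0.4015.
D = 25.35 × (0.6356 − 0.4015) + 0.469 × 0.4015 = 5.936 + 0.1883 = 6.124 mg/L.
DO = C_s − D = 9.46 − 6.124 = 3.336 mg/L.

DO ≈ 3.34 mg/L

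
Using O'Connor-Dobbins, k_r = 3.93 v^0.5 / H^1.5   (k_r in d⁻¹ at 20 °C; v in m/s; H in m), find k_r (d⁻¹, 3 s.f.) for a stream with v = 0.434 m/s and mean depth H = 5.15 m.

k_r = 3.93 × 0.434^0.5 / 5.15^1.5 = 3.93 × 0.6588 / 11.69 = 0.2215 d⁻¹.

k_r ≈ 0.222 d⁻¹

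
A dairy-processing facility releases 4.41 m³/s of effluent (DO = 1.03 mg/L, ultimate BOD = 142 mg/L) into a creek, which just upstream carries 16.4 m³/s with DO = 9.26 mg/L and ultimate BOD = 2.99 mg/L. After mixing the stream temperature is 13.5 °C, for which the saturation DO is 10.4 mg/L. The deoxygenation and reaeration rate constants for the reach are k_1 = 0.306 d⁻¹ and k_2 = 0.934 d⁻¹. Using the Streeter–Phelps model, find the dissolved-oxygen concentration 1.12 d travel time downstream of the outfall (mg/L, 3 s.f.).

Mixed DO = (16.4×9.26 + 4.41×1.03)/(16.4+4.41) = 156.4/20.81 = 7.516 mg/L.
Mixed L₀ = (16.4×2.99 + 4.41×142)/(20.81) = 675.3/20.81 = 32.45 mg/L.
Initial deficit D₀ = C_s − DO₀ = 10.4 − 7.516 = 2.884 mg/L.
D(1.12) = [0.306×32.45/(0.934−0.306)](e^(−0.306×1.12) − e^(−0.934×1.12)) + 2.884 e^(−0.934×1.12)
= 15.81 × (0.7098 − 0.3513) + 2.884 × 0.3513 = 6.682 mg/L.
DO = 10.4 − 6.682 = 3.718 mg/L.

DO ≈ 3.72 mg/L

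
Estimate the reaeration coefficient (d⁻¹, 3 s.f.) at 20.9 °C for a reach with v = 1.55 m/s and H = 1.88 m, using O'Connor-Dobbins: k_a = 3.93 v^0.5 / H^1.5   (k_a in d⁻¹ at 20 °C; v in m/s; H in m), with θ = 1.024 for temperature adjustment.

k_a ≈ 1.94 d⁻¹

k_a(20) = 3.93 × 1.55^0.5 / 1.88^1.5 = 3.93 × 1.245 / 2.578 = 1.898 d⁻¹.
k_a(20.9) = 1.898 × 1.024^(20.9−20) = 1.898 × 1.022 = 1.939 d⁻¹.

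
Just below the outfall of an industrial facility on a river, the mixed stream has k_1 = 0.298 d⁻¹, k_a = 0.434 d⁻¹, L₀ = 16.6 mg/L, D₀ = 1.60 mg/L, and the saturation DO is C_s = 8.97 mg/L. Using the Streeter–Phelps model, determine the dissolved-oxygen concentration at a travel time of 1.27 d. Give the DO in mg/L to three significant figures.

k_1 L₀/(k_a−k_1) = 0.298×16.6/(0.434−0.298) = 4.947/0.1360 = 36.37 mg/L.
e^(−k_1 t) = e^(−0.298×1.270) = 0.6849; e^(−k_a t) = e^(−0.434×1.270) = 0.5763.
D = 36.37 × (0.6849 − 0.5763) + 1.60 × 0.5763 = 3.952 + 0.9220 = 4.874 mg/L.
DO = C_s − D = 8.97 − 4.874 = 4.096 mg/L.

DO ≈ 4.10 mg/L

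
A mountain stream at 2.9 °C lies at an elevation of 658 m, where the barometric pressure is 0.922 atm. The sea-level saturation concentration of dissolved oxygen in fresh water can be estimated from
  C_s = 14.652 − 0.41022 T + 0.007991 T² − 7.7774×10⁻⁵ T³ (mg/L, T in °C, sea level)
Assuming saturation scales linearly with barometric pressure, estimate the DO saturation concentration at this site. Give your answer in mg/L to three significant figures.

At sea level: C_s = 14.652 − 0.41022×2.9 + 0.007991×2.9² − 7.7774×10⁻⁵×2.9³ = 13.53 mg/L.
Pressure correction: C_s' = 13.53 × 0.922 = 12.47 mg/L.

C_s ≈ 12.5 mg/L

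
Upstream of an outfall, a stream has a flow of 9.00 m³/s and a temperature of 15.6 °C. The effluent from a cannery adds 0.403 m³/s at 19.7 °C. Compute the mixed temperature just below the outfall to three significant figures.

15.8 °C

Flow-weighted mixing: C = (Q_r C_r + Q_w C_w)/(Q_r + Q_w)
= (9.00×15.6 + 0.403×19.7)/(9.00 + 0.403) = 148.3/9.403 = 15.78 °C.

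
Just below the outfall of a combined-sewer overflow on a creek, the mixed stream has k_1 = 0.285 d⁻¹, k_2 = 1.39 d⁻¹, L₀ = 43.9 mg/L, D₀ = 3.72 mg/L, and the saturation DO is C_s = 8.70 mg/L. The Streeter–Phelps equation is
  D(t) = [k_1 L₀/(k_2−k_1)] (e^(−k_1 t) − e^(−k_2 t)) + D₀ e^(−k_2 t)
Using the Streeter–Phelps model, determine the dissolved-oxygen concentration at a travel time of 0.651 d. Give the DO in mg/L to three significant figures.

k_1 L₀/(k_2−k_1) = 0.285×43.9/(1.39−0.285) = 12.51/1.105 = 11.32 mg/L.
e^(−k_1 t) = e^(−0.285×0.6510) = 0.8307; e^(−k_2 t) = e^(−1.39×0.6510) = 0.4046.
D = 11.32 × (0.8307 − 0.4046) + 3.72 × 0.4046 = 4.824 + 1.505 = 6.329 mg/L.
DO = C_s − D = 8.70 − 6.329 = 2.371 mg/L.

DO ≈ 2.37 mg/L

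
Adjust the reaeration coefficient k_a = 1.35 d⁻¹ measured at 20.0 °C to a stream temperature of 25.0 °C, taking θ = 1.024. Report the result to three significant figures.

k_a ≈ 1.52 d⁻¹

k_a(T₂) = k_a(T₁) · θ^(T₂−T₁) = 1.35 × 1.024^(25.0−20.0)
= 1.35 × 1.024^5.00 = 1.35 × 1.126 = 1.520 d⁻¹.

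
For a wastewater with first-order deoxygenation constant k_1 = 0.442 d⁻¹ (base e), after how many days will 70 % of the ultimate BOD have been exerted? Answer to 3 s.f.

t ≈ 2.72 d

y/L₀ = 1 − e^(−k_1 t) = 0.70 ⇒ e^(−k_1 t) = 0.300
t = −ln(0.300) / 0.442 = 1.204 / 0.442 = 2.724 d.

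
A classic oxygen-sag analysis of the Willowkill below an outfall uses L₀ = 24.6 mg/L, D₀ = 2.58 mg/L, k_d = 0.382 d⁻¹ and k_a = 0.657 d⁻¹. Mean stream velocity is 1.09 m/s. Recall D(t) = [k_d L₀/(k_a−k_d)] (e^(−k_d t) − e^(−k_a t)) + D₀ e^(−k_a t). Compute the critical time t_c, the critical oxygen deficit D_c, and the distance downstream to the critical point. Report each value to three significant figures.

At the critical point dD/dt = 0, so k_d L₀ e^(−k_d t) = k_a D. Substituting D(t) from the Streeter–Phelps equation and solving for t gives
t_c = ln[(k_a/k_d)(1 − D₀(k_a−k_d)/(k_d L₀))] / (k_a−k_d).
Here k_a−k_d = 0.2750 d⁻¹ and 1 − D₀(k_a−k_d)/(k_d L₀) = 1 − 2.58×0.2750/(0.382×24.6) = 0.9245, so
t_c = ln(1.720 × 0.9245) / 0.2750 = 0.4638 / 0.2750 = 1.686 d.
D_c = (k_d/k_a) L₀ e^(−k_d t_c) = (0.382/0.657) × 24.6 × e^(−0.382×1.686) = 0.5814 × 24.6 × 0.5251 = 7.510 mg/L.
x_c = v t_c = 1.09 m/s × 1.686 d × 86400 s/d = 158800 m ≈ 159 km.

t_c ≈ 1.69 d; D_c ≈ 7.51 mg/L; x_c ≈ 159 km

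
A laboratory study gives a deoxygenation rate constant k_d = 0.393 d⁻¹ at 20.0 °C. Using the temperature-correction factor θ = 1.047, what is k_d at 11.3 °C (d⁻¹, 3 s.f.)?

k_d ≈ 0.264 d⁻¹

k_d(T₂) = k_d(T₁) · θ^(T₂−T₁) = 0.393 × 1.047^(11.3−20.0)
= 0.393 × 1.047^-8.70 = 0.393 × 0.6706 = 0.2635 d⁻¹.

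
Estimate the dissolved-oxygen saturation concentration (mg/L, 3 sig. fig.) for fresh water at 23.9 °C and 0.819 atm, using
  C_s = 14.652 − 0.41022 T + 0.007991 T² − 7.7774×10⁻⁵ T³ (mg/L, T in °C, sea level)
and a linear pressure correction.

C_s ≈ 6.84 mg/L

At sea level: C_s = 14.652 − 0.41022×23.9 + 0.007991×23.9² − 7.7774×10⁻⁵×23.9³ = 8.351 mg/L.
Pressure correction: C_s' = 8.351 × 0.819 = 6.839 mg/L.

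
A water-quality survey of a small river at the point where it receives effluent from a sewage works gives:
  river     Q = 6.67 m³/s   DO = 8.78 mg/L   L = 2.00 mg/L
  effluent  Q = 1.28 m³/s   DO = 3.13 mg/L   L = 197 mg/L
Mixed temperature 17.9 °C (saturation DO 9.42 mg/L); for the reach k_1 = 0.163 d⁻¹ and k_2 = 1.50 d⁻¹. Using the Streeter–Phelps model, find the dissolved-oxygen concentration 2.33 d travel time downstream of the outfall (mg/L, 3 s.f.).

Mixed DO = (6.67×8.78 + 1.28×3.13)/(6.67+1.28) = 62.57/7.950 = 7.870 mg/L.
Mixed L₀ = (6.67×2.00 + 1.28×197)/(7.950) = 265.5/7.950 = 33.40 mg/L.
Initial deficit D₀ = C_s − DO₀ = 9.42 − 7.870 = 1.550 mg/L.
D(2.33) = [0.163×33.40/(1.50−0.163)](e^(−0.163×2.33) − e^(−1.50×2.33)) + 1.550 e^(−1.50×2.33)
= 4.071 × (0.6840 − 0.03035) + 1.550 × 0.03035 = 2.708 mg/L.
DO = 9.42 − 2.708 = 6.712 mg/L.

DO ≈ 6.71 mg/L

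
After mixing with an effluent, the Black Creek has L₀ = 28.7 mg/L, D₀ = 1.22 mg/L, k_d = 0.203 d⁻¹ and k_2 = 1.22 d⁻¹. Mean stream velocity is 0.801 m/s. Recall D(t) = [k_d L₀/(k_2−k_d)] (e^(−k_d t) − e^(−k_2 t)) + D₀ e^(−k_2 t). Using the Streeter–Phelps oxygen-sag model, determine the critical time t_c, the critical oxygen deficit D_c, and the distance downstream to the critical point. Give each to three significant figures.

With k_2/k_d = 6.010 and 1 − D₀(k_2−k_d)/(k_d L₀) = 0.7870,
t_c = ln(6.010 × 0.7870) / (1.22 − 0.203) = ln(4.730) / 1.017 = 1.554/1.017 = 1.528 d.
L(t_c) = L₀ e^(−k_d t_c) = 28.7 × 0.7333 = 21.05 mg/L, and at the critical point k_2 D_c = k_d L, so D_c = (0.203/1.22) × 21.05 = 3.502 mg/L.
x_c = v t_c = 0.801 m/s × 1.528 d × 86400 s/d = 105700 m ≈ 106 km.

t_c ≈ 1.53 d; D_c ≈ 3.50 mg/L; x_c ≈ 106 km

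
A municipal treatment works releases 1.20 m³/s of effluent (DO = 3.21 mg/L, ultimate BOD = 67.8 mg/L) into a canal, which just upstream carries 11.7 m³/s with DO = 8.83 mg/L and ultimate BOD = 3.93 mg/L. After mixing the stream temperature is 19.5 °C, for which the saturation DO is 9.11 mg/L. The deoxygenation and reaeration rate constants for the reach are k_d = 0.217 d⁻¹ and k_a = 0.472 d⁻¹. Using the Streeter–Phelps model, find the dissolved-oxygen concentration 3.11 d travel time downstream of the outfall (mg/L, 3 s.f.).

DO ≈ 6.58 mg/L

Mixed DO = (11.7×8.83 + 1.20×3.21)/(11.7+1.20) = 107.2/12.90 = 8.307 mg/L.
Mixed L₀ = (11.7×3.93 + 1.20×67.8)/(12.90) = 127.3/12.90 = 9.871 mg/L.
Initial deficit D₀ = C_s − DO₀ = 9.11 − 8.307 = 0.8028 mg/L.
D(3.11) = [0.217×9.871/(0.472−0.217)](e^(−0.217×3.11) − e^(−0.472×3.11)) + 0.8028 e^(−0.472×3.11)
= 8.400 × (0.5092 − 0.2304) + 0.8028 × 0.2304 = 2.527 mg/L.
DO = 9.11 − 2.527 = 6.583 mg/L.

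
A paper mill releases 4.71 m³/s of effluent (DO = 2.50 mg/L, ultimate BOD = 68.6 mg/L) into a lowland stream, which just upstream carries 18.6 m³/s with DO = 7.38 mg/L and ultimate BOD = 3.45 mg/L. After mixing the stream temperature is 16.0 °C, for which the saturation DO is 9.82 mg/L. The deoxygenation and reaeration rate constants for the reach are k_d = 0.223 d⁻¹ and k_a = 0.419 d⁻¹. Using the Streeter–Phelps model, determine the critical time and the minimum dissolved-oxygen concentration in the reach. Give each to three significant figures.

t_c ≈ 2.20 d; minimum DO ≈ 4.40 mg/L

Mixed DO = (18.6×7.38 + 4.71×2.50)/(18.6+4.71) = 149.0/23.31 = 6.394 mg/L.
Mixed L₀ = (18.6×3.45 + 4.71×68.6)/(23.31) = 387.3/23.31 = 16.61 mg/L.
Initial deficit D₀ = C_s − DO₀ = 9.82 − 6.394 = 3.426 mg/L.
t_c = (1/0.1960) ln[(0.419/0.223)(1 − 3.426×0.1960/(0.223×16.61))] = 5.102 × ln(1.538) = 2.198 d.
D_c = (0.223/0.419) × 16.61 × e^(−0.223×2.198) = 0.5322 × 16.61 × 0.6126 = 5.417 mg/L.
Minimum DO = 9.82 − 5.417 = 4.403 mg/L.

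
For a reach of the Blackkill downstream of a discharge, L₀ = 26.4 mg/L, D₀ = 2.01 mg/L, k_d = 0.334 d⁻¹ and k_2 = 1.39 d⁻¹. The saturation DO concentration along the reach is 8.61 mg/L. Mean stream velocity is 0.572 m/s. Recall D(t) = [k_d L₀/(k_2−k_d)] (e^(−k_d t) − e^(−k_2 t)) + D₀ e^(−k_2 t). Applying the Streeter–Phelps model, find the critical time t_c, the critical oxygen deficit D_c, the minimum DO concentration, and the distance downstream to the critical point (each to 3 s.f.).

t_c ≈ 1.09 d; D_c ≈ 4.41 mg/L; min DO ≈ 4.20 mg/L; x_c ≈ 53.8 km

At the critical point dD/dt = 0, so k_d L₀ e^(−k_d t) = k_2 D. Substituting D(t) from the Streeter–Phelps equation and solving for t gives
t_c = ln[(k_2/k_d)(1 − D₀(k_2−k_d)/(k_d L₀))] / (k_2−k_d).
Here k_2−k_d = 1.056 d⁻¹ and 1 − D₀(k_2−k_d)/(k_d L₀) = 1 − 2.01×1.056/(0.334×26.4) = 0.7593, so
t_c = ln(4.162 × 0.7593) / 1.056 = 1.151 / 1.056 = 1.090 d.
L(t_c) = L₀ e^(−k_d t_c) = 26.4 × 0.6950 = 18.35 mg/L, and at the critical point k_2 D_c = k_d L, so D_c = (0.334/1.39) × 18.35 = 4.409 mg/L.
Minimum DO = C_s − D_c = 8.61 − 4.409 = 4.201 mg/L.
x_c = v t_c = 0.572 m/s × 1.090 d × 86400 s/d = 53850 m ≈ 53.8 km.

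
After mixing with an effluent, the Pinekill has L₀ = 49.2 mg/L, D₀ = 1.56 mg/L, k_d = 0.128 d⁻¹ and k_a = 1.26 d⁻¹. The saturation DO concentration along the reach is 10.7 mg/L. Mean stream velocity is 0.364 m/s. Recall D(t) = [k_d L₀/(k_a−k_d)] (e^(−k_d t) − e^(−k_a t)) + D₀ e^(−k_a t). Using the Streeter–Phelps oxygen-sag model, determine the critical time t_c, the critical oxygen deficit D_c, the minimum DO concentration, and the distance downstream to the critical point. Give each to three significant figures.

t_c ≈ 1.73 d; D_c ≈ 4.01 mg/L; min DO ≈ 6.69 mg/L; x_c ≈ 54.4 km

At the critical point dD/dt = 0, so k_d L₀ e^(−k_d t) = k_a D. Substituting D(t) from the Streeter–Phelps equation and solving for t gives
t_c = ln[(k_a/k_d)(1 − D₀(k_a−k_d)/(k_d L₀))] / (k_a−k_d).
Here k_a−k_d = 1.132 d⁻¹ and 1 − D₀(k_a−k_d)/(k_d L₀) = 1 − 1.56×1.132/(0.128×49.2) = 0.7196, so
t_c = ln(9.844 × 0.7196) / 1.132 = 1.958 / 1.132 = 1.729 d.
L(t_c) = L₀ e^(−k_d t_c) = 49.2 × 0.8014 = 39.43 mg/L, and at the critical point k_a D_c = k_d L, so D_c = (0.128/1.26) × 39.43 = 4.006 mg/L.
Minimum DO = C_s − D_c = 10.7 − 4.006 = 6.694 mg/L.
x_c = v t_c = 0.364 m/s × 1.729 d × 86400 s/d = 54390 m ≈ 54.4 km.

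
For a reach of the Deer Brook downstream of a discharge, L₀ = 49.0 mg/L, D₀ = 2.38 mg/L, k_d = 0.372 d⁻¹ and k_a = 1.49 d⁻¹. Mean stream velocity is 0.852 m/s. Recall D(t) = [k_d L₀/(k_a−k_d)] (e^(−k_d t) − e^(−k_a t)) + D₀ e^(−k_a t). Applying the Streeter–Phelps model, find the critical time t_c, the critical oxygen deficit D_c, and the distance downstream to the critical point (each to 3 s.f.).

At the critical point dD/dt = 0, so k_d L₀ e^(−k_d t) = k_a D. Substituting D(t) from the Streeter–Phelps equation and solving for t gives
t_c = ln[(k_a/k_d)(1 − D₀(k_a−k_d)/(k_d L₀))] / (k_a−k_d).
Here k_a−k_d = 1.118 d⁻¹ and 1 − D₀(k_a−k_d)/(k_d L₀) = 1 − 2.38×1.118/(0.372×49.0) = 0.8540, so
t_c = ln(4.005 × 0.8540) / 1.118 = 1.230 / 1.118 = 1.100 d.
D_c = (k_d/k_a) L₀ e^(−k_d t_c) = (0.372/1.49) × 49.0 × e^(−0.372×1.100) = 0.2497 × 49.0 × 0.6642 = 8.125 mg/L.
x_c = v t_c = 0.852 m/s × 1.100 d × 86400 s/d = 80980 m ≈ 81.0 km.

t_c ≈ 1.10 d; D_c ≈ 8.13 mg/L; x_c ≈ 81.0 km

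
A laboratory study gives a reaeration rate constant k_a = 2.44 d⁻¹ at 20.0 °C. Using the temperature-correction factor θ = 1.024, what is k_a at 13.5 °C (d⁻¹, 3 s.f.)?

k_a ≈ 2.09 d⁻¹

k_a(T₂) = k_a(T₁) · θ^(T₂−T₁) = 2.44 × 1.024^(13.5−20.0)
= 2.44 × 1.024^-6.50 = 2.44 × 0.8571 = 2.091 d⁻¹.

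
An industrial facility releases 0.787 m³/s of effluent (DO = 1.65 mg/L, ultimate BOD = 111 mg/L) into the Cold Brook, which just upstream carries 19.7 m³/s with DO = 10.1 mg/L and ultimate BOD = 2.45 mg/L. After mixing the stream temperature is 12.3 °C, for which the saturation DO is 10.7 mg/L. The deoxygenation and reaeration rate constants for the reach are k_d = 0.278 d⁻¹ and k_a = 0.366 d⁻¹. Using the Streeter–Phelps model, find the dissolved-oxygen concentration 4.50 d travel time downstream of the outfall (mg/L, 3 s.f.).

Mixed DO = (19.7×10.1 + 0.787×1.65)/(19.7+0.787) = 200.3/20.49 = 9.775 mg/L.
Mixed L₀ = (19.7×2.45 + 0.787×111)/(20.49) = 135.6/20.49 = 6.620 mg/L.
Initial deficit D₀ = C_s − DO₀ = 10.7 − 9.775 = 0.9246 mg/L.
D(4.50) = [0.278×6.620/(0.366−0.278)](e^(−0.278×4.50) − e^(−0.366×4.50)) + 0.9246 e^(−0.366×4.50)
= 20.91 × (0.2862 − 0.1926) + 0.9246 × 0.1926 = 2.135 mg/L.
DO = 10.7 − 2.135 = 8.565 mg/L.

DO ≈ 8.56 mg/L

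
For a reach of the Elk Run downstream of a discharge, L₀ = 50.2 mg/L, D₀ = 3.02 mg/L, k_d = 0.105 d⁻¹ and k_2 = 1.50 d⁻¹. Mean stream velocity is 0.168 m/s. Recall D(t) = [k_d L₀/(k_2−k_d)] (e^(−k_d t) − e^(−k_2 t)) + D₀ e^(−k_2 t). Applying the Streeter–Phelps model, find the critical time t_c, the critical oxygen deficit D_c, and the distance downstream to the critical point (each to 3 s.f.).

t_c ≈ 0.755 d; D_c ≈ 3.25 mg/L; x_c ≈ 11.0 km

With k_2/k_d = 14.29 and 1 − D₀(k_2−k_d)/(k_d L₀) = 0.2007,
t_c = ln(14.29 × 0.2007) / (1.50 − 0.105) = ln(2.868) / 1.395 = 1.054/1.395 = 0.7552 d.
D_c = (k_d/k_2) L₀ e^(−k_d t_c) = (0.105/1.50) × 50.2 × e^(−0.105×0.7552) = 0.07000 × 50.2 × 0.9238 = 3.246 mg/L.
x_c = v t_c = 0.168 m/s × 0.7552 d × 86400 s/d = 10960 m ≈ 11.0 km.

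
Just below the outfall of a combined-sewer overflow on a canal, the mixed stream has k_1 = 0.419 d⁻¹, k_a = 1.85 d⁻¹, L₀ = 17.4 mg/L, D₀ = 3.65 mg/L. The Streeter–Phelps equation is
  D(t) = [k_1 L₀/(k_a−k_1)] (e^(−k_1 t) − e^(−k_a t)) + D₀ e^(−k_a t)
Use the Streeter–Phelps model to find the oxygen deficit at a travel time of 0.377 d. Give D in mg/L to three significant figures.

D ≈ 3.63 mg/L

k_1 L₀/(k_a−k_1) = 0.419×17.4/(1.85−0.419) = 7.291/1.431 = 5.095 mg/L.
e^(−k_1 t) = e^(−0.419×0.3770) = 0.8539; e^(−k_a t) = e^(−1.85×0.3770) = 0.4979.
D = 5.095 × (0.8539 − 0.4979) + 3.65 × 0.4979 = 1.814 + 1.817 = 3.631 mg/L.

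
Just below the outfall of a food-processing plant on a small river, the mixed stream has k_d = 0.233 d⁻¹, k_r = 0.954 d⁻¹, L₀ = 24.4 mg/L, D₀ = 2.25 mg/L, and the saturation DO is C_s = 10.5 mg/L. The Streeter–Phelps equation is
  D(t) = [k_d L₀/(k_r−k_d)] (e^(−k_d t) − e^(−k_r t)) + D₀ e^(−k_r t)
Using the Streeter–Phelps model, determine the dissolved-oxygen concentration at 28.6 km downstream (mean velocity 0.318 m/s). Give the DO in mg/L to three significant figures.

DO ≈ 6.40 mg/L

Travel time t = x/v = 28.6 km / (0.318 m/s) = 28600 m / 0.318 m/s = 89940 s = 1.041 d.
k_d L₀/(k_r−k_d) = 0.233×24.4/(0.954−0.233) = 5.685/0.7210 = 7.885 mg/L.
e^(−k_d t) = e^(−0.233×1.041) = 0.7846; e^(−k_r t) = e^(−0.954×1.041) = 0.3704.
D = 7.885 × (0.7846 − 0.3704) + 2.25 × 0.3704 = 3.266 + 0.8335 = 4.099 mg/L.
DO = C_s − D = 10.5 − 4.099 = 6.401 mg/L.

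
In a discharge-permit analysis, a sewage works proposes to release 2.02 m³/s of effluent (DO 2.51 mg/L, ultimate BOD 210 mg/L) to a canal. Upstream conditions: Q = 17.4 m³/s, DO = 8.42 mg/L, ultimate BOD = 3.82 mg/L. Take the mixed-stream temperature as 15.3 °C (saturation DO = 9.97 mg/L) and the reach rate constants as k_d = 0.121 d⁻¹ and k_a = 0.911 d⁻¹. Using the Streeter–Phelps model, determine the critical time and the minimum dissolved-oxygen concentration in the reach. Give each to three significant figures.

t_c ≈ 1.52 d; minimum DO ≈ 7.18 mg/L

Mixed DO = (17.4×8.42 + 2.02×2.51)/(17.4+2.02) = 151.6/19.42 = 7.805 mg/L.
Mixed L₀ = (17.4×3.82 + 2.02×210)/(19.42) = 490.7/19.42 = 25.27 mg/L.
Initial deficit D₀ = C_s − DO₀ = 9.97 − 7.805 = 2.165 mg/L.
t_c = (1/0.7900) ln[(0.911/0.121)(1 − 2.165×0.7900/(0.121×25.27))] = 1.266 × ln(3.317) = 1.518 d.
D_c = (0.121/0.911) × 25.27 × e^(−0.121×1.518) = 0.1328 × 25.27 × 0.8322 = 2.793 mg/L.
Minimum DO = 9.97 − 2.793 = 7.177 mg/L.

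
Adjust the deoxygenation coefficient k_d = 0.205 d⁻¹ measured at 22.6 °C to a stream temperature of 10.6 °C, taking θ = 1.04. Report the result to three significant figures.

k_d(T₂) = k_d(T₁) · θ^(T₂−T₁) = 0.205 × 1.04^(10.6−22.6)
= 0.205 × 1.04^-12.0 = 0.205 × 0.6246 = 0.1280 d⁻¹.

k_d ≈ 0.128 d⁻¹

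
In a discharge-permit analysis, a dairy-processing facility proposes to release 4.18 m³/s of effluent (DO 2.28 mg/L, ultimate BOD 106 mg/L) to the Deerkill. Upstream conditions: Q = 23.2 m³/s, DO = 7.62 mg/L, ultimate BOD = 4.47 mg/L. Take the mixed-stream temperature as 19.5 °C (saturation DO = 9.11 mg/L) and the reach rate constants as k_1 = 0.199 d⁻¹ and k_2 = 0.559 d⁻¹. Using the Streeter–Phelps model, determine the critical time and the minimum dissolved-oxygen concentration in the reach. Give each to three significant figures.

Mixed DO = (23.2×7.62 + 4.18×2.28)/(23.2+4.18) = 186.3/27.38 = 6.805 mg/L.
Mixed L₀ = (23.2×4.47 + 4.18×106)/(27.38) = 546.8/27.38 = 19.97 mg/L.
Initial deficit D₀ = C_s − DO₀ = 9.11 − 6.805 = 2.305 mg/L.
t_c = (1/0.3600) ln[(0.559/0.199)(1 − 2.305×0.3600/(0.199×19.97))] = 2.778 × ln(2.222) = 2.218 d.
D_c = (0.199/0.559) × 19.97 × e^(−0.199×2.218) = 0.3560 × 19.97 × 0.6431 = 4.572 mg/L.
Minimum DO = 9.11 − 4.572 = 4.538 mg/L.

t_c ≈ 2.22 d; minimum DO ≈ 4.54 mg/L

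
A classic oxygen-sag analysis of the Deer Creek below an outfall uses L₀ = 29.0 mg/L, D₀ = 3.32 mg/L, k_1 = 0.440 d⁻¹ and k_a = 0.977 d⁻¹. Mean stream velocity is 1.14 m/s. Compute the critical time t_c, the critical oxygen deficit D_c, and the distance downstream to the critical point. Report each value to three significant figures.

With k_a/k_1 = 2.220 and 1 − D₀(k_a−k_1)/(k_1 L₀) = 0.8603,
t_c = ln(2.220 × 0.8603) / (0.977 − 0.440) = ln(1.910) / 0.5370 = 0.6472/0.5370 = 1.205 d.
D_c = (k_1/k_a) L₀ e^(−k_1 t_c) = (0.440/0.977) × 29.0 × e^(−0.440×1.205) = 0.4504 × 29.0 × 0.5884 = 7.685 mg/L.
x_c = v t_c = 1.14 m/s × 1.205 d × 86400 s/d = 118700 m ≈ 119 km.

t_c ≈ 1.21 d; D_c ≈ 7.69 mg/L; x_c ≈ 119 km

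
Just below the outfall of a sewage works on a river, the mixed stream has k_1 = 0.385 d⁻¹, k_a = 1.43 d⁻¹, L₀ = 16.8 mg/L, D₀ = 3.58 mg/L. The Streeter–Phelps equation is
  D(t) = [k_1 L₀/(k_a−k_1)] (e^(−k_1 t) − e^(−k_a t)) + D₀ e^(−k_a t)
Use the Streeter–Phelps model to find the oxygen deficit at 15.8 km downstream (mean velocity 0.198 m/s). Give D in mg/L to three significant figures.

D ≈ 3.64 mg/L

Travel time t = x/v = 15.8 km / (0.198 m/s) = 15800 m / 0.198 m/s = 79800 s = 0.9236 d.
k_1 L₀/(k_a−k_1) = 0.385×16.8/(1.43−0.385) = 6.468/1.045 = 6.189 mg/L.
e^(−k_1 t) = e^(−0.385×0.9236) = 0.7008; e^(−k_a t) = e^(−1.43×0.9236) = 0.2669.
D = 6.189 × (0.7008 − 0.2669) + 3.58 × 0.2669 = 2.685 + 0.9556 = 3.641 mg/L.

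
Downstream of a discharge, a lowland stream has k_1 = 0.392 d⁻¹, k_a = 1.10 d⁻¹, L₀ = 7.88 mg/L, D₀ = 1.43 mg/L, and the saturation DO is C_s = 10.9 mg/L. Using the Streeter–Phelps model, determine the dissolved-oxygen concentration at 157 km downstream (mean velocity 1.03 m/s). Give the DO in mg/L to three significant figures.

Travel time t = x/v = 157 km / (1.03 m/s) = 157000 m / 1.03 m/s = 152400 s = 1.764 d.
k_1 L₀/(k_a−k_1) = 0.392×7.88/(1.10−0.392) = 3.089/0.7080 = 4.363 mg/L.
e^(−k_1 t) = e^(−0.392×1.764) = 0.5008; e^(−k_a t) = e^(−1.10×1.764) = 0.1436.
D = 4.363 × (0.5008 − 0.1436) + 1.43 × 0.1436 = 1.558 + 0.2054 = 1.764 mg/L.
DO = C_s − D = 10.9 − 1.764 = 9.136 mg/L.

DO ≈ 9.14 mg/L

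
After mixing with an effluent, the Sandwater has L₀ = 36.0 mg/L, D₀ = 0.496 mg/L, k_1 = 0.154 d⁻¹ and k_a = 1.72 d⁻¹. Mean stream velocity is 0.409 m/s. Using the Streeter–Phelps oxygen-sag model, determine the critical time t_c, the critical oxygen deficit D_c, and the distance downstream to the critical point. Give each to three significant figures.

t_c ≈ 1.44 d; D_c ≈ 2.58 mg/L; x_c ≈ 51.0 km

At the critical point dD/dt = 0, so k_1 L₀ e^(−k_1 t) = k_a D. Substituting D(t) from the Streeter–Phelps equation and solving for t gives
t_c = ln[(k_a/k_1)(1 − D₀(k_a−k_1)/(k_1 L₀))] / (k_a−k_1).
Here k_a−k_1 = 1.566 d⁻¹ and 1 − D₀(k_a−k_1)/(k_1 L₀) = 1 − 0.496×1.566/(0.154×36.0) = 0.8599, so
t_c = ln(11.17 × 0.8599) / 1.566 = 2.262 / 1.566 = 1.445 d.
L(t_c) = L₀ e^(−k_1 t_c) = 36.0 × 0.8005 = 28.82 mg/L, and at the critical point k_a D_c = k_1 L, so D_c = (0.154/1.72) × 28.82 = 2.580 mg/L.
x_c = v t_c = 0.409 m/s × 1.445 d × 86400 s/d = 51050 m ≈ 51.0 km.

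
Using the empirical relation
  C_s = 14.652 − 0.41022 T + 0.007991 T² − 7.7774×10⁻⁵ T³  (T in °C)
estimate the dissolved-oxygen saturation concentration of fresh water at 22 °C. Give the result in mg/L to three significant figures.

C_s ≈ 8.67 mg/L

C_s = 14.652 − 0.41022×22 + 0.007991×22² − 7.7774×10⁻⁵×22³ = 8.667 mg/L.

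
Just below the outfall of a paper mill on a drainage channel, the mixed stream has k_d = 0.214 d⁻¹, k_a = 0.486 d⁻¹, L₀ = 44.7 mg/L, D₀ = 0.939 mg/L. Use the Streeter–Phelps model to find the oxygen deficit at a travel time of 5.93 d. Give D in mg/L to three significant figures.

k_d L₀/(k_a−k_d) = 0.214×44.7/(0.486−0.214) = 9.566/0.2720 = 35.17 mg/L.
e^(−k_d t) = e^(−0.214×5.930) = 0.2811; e^(−k_a t) = e^(−0.486×5.930) = 0.05602.
D = 35.17 × (0.2811 − 0.05602) + 0.939 × 0.05602 = 7.916 + 0.05261 = 7.968 mg/L.

D ≈ 7.97 mg/L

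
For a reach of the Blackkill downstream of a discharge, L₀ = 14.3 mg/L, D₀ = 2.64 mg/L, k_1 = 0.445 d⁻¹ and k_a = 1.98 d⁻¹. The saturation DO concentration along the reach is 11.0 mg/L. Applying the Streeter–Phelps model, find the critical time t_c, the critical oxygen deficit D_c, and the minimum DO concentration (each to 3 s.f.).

t_c ≈ 0.313 d; D_c ≈ 2.80 mg/L; min DO ≈ 8.20 mg/L

t_c = [1/(k_a−k_1)] ln[(k_a/k_1)(1 − D₀(k_a−k_1)/(k_1 L₀))]
= [1/(1.98−0.445)] ln[(1.98/0.445)(1 − 2.64×1.535/(0.445×14.3))]
= (1/1.535) ln[4.449 × 0.3632] = 0.6515 × ln(1.616) = 0.6515 × 0.4799 = 0.3127 d.
L(t_c) = L₀ e^(−k_1 t_c) = 14.3 × 0.8701 = 12.44 mg/L, and at the critical point k_a D_c = k_1 L, so D_c = (0.445/1.98) × 12.44 = 2.796 mg/L.
Minimum DO = C_s − D_c = 11.0 − 2.796 = 8.204 mg/L.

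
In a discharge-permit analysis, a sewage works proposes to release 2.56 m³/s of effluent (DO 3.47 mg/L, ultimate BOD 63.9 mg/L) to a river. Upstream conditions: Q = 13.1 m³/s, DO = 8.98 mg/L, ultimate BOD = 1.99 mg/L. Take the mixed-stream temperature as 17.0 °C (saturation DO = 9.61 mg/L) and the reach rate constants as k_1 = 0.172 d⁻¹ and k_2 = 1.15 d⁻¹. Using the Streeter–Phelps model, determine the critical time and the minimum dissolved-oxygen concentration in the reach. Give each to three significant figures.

t_c ≈ 0.646 d; minimum DO ≈ 7.99 mg/L

Mixed DO = (13.1×8.98 + 2.56×3.47)/(13.1+2.56) = 126.5/15.66 = 8.079 mg/L.
Mixed L₀ = (13.1×1.99 + 2.56×63.9)/(15.66) = 189.7/15.66 = 12.11 mg/L.
Initial deficit D₀ = C_s − DO₀ = 9.61 − 8.079 = 1.531 mg/L.
t_c = (1/0.9780) ln[(1.15/0.172)(1 − 1.531×0.9780/(0.172×12.11))] = 1.022 × ln(1.881) = 0.6459 d.
D_c = (0.172/1.15) × 12.11 × e^(−0.172×0.6459) = 0.1496 × 12.11 × 0.8949 = 1.621 mg/L.
Minimum DO = 9.61 − 1.621 = 7.989 mg/L.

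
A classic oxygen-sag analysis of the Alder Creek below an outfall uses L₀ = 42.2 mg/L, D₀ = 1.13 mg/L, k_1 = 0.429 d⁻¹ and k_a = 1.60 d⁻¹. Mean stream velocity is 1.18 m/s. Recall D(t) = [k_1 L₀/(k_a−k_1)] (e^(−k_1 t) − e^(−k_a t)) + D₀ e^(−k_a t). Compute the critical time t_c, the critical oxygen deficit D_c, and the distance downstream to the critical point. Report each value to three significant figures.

t_c ≈ 1.06 d; D_c ≈ 7.18 mg/L; x_c ≈ 108 km

t_c = [1/(k_a−k_1)] ln[(k_a/k_1)(1 − D₀(k_a−k_1)/(k_1 L₀))]
= [1/(1.60−0.429)] ln[(1.60/0.429)(1 − 1.13×1.171/(0.429×42.2))]
= (1/1.171) ln[3.730 × 0.9269] = 0.8540 × ln(3.457) = 0.8540 × 1.240 = 1.059 d.
D_c = (k_1/k_a) L₀ e^(−k_1 t_c) = (0.429/1.60) × 42.2 × e^(−0.429×1.059) = 0.2681 × 42.2 × 0.6348 = 7.183 mg/L.
x_c = v t_c = 1.18 m/s × 1.059 d × 86400 s/d = 108000 m ≈ 108 km.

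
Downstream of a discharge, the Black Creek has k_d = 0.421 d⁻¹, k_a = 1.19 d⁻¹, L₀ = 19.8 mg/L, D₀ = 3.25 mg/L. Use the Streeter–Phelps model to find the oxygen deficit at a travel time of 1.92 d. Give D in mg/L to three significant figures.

D ≈ 4.06 mg/L

k_d L₀/(k_a−k_d) = 0.421×19.8/(1.19−0.421) = 8.336/0.7690 = 10.84 mg/L.
e^(−k_d t) = e^(−0.421×1.920) = 0.4456; e^(−k_a t) = e^(−1.19×1.920) = 0.1018.
D = 10.84 × (0.4456 − 0.1018) + 3.25 × 0.1018 = 3.727 + 0.3308 = 4.058 mg/L.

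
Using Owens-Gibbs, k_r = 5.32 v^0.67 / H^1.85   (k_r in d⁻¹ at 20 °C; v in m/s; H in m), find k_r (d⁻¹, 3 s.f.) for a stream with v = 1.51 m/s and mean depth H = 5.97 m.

k_r = 5.32 × 1.51^0.67 / 5.97^1.85 = 5.32 × 1.318 / 27.26 = 0.2572 d⁻¹.

k_r ≈ 0.257 d⁻¹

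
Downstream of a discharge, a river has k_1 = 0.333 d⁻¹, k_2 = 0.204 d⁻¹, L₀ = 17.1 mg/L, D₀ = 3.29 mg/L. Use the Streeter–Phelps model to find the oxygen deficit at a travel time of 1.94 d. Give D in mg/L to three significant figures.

k_1 L₀/(k_2−k_1) = 0.333×17.1/(0.204−0.333) = 5.694/-0.1290 = -44.14 mg/L.
e^(−k_1 t) = e^(−0.333×1.940) = 0.5241; e^(−k_2 t) = e^(−0.204×1.940) = 0.6732.
D = -44.14 × (0.5241 − 0.6732) + 3.29 × 0.6732 = 6.579 + 2.215 = 8.794 mg/L.

D ≈ 8.79 mg/L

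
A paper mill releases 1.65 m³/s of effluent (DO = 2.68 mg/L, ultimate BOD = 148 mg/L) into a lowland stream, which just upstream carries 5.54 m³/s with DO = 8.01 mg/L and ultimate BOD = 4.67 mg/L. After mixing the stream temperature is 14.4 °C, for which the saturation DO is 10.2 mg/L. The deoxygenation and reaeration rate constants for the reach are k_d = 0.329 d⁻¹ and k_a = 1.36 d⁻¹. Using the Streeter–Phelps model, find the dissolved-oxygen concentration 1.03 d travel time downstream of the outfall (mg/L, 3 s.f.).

DO ≈ 3.77 mg/L

Mixed DO = (5.54×8.01 + 1.65×2.68)/(5.54+1.65) = 48.80/7.190 = 6.787 mg/L.
Mixed L₀ = (5.54×4.67 + 1.65×148)/(7.190) = 270.1/7.190 = 37.56 mg/L.
Initial deficit D₀ = C_s − DO₀ = 10.2 − 6.787 = 3.413 mg/L.
D(1.03) = [0.329×37.56/(1.36−0.329)](e^(−0.329×1.03) − e^(−1.36×1.03)) + 3.413 e^(−1.36×1.03)
= 11.99 × (0.7126 − 0.2464) + 3.413 × 0.2464 = 6.429 mg/L.
DO = 10.2 − 6.429 = 3.771 mg/L.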